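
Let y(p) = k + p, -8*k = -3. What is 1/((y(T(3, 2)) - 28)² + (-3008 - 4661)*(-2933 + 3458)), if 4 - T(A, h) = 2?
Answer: -64/257636375 ≈ -2.4841e-7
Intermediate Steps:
k = 3/8 (k = -⅛*(-3) = 3/8 ≈ 0.37500)
T(A, h) = 2 (T(A, h) = 4 - 1*2 = 4 - 2 = 2)
y(p) = 3/8 + p
1/((y(T(3, 2)) - 28)² + (-3008 - 4661)*(-2933 + 3458)) = 1/(((3/8 + 2) - 28)² + (-3008 - 4661)*(-2933 + 3458)) = 1/((19/8 - 28)² - 7669*525) = 1/((-205/8)² - 4026225) = 1/(42025/64 - 4026225) = 1/(-257636375/64) = -64/257636375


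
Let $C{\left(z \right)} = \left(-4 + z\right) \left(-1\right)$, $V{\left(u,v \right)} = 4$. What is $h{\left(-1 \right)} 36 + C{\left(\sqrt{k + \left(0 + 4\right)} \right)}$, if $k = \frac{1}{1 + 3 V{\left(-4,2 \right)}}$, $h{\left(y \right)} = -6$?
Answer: $-212 - \frac{\sqrt{689}}{13} \approx -214.02$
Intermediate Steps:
$k = \frac{1}{13}$ ($k = \frac{1}{1 + 3 \cdot 4} = \frac{1}{1 + 12} = \frac{1}{13} \approx 0.076923$)
$C{\left(z \right)} = 4 - z$
$h{\left(-1 \right)} 36 + C{\left(\sqrt{k + \left(0 + 4\right)} \right)} = \left(-6\right) 36 + \left(4 - \sqrt{\frac{1}{13} + \left(0 + 4\right)}\right) = -216 + \left(4 - \sqrt{\frac{1}{13} + 4}\right) = -216 + \left(4 - \sqrt{\frac{53}{13}}\right) = -216 + \left(4 - \frac{\sqrt{689}}{13}\right) = -212 - \frac{\sqrt{689}}{13}$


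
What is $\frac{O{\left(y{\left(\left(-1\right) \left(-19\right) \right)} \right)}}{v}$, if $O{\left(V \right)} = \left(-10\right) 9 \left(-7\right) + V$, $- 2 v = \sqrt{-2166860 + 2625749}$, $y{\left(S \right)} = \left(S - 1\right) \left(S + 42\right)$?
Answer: $- \frac{1152 \sqrt{458889}}{152963} \approx -5.1018$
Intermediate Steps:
$y{\left(S \right)} = \left(-1 + S\right) \left(42 + S\right)$
$v = - \frac{\sqrt{458889}}{2}$ ($v = - \frac{\sqrt{-2166860 + 2625749}}{2} = - \frac{\sqrt{458889}}{2} \approx -338.71$)
$O{\left(V \right)} = 630 + V$ ($O{\left(V \right)} = \left(-90\right) \left(-7\right) + V = 630 + V$)
$\frac{O{\left(y{\left(\left(-1\right) \left(-19\right) \right)} \right)}}{v} = \frac{630 + \left(-42 + \left(\left(-1\right) \left(-19\right)\right)^{2} + 41 \left(\left(-1\right) \left(-19\right)\right)\right)}{\left(- \frac{1}{2}\right) \sqrt{458889}} = \left(630 + \left(-42 + 19^{2} + 41 \cdot 19\right)\right) \left(- \frac{2 \sqrt{458889}}{458889}\right) = \left(630 + \left(-42 + 361 + 779\right)\right) \left(- \frac{2 \sqrt{458889}}{458889}\right) = \left(630 + 1098\right) \left(- \frac{2 \sqrt{458889}}{458889}\right) = 1728 \left(- \frac{2 \sqrt{458889}}{458889}\right) = - \frac{1152 \sqrt{458889}}{152963}$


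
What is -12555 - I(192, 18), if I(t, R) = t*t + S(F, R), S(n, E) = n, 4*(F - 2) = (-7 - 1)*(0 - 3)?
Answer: -49427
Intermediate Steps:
F = 8 (F = 2 + ((-7 - 1)*(0 - 3))/4 = 2 + (-8*(-3))/4 = 2 + (1/4)*24 = 2 + 6 = 8)
I(t, R) = 8 + t**2 (I(t, R) = t*t + 8 = t**2 + 8 = 8 + t**2)
-12555 - I(192, 18) = -12555 - (8 + 192**2) = -12555 - (8 + 36864) = -12555 - 1*36872 = -12555 - 36872 = -49427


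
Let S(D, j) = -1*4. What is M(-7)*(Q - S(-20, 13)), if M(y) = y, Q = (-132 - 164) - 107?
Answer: 2793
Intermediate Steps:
S(D, j) = -4
Q = -403 (Q = -296 - 107 = -403)
M(-7)*(Q - S(-20, 13)) = -7*(-403 - 1*(-4)) = -7*(-403 + 4) = -7*(-399) = 2793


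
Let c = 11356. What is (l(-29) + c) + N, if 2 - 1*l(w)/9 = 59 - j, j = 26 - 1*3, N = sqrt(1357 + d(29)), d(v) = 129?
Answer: 11050 + sqrt(1486) ≈ 11089.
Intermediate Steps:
N = sqrt(1486) (N = sqrt(1357 + 129) = sqrt(1486) ≈ 38.549)
j = 23 (j = 26 - 3 = 23)
l(w) = -306 (l(w) = 18 - 9*(59 - 1*23) = 18 - 9*(59 - 23) = 18 - 9*36 = 18 - 324 = -306)
(l(-29) + c) + N = (-306 + 11356) + sqrt(1486) = 11050 + sqrt(1486)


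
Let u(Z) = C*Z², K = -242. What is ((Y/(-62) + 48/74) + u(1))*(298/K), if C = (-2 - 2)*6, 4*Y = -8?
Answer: 3985303/138787 ≈ 28.715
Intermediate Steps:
Y = -2 (Y = (¼)*(-8) = -2)
C = -24 (C = -4*6 = -24)
u(Z) = -24*Z²
((Y/(-62) + 48/74) + u(1))*(298/K) = ((-2/(-62) + 48/74) - 24*1²)*(298/(-242)) = ((-2*(-1/62) + 48*(1/74)) - 24*1)*(298*(-1/242)) = ((1/31 + 24/37) - 24)*(-149/121) = (781/1147 - 24)*(-149/121) = -26747/1147*(-149/121) = 3985303/138787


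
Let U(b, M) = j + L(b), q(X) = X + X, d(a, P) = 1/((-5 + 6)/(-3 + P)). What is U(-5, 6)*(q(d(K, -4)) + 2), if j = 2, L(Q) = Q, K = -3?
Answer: 36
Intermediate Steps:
d(a, P) = -3 + P (d(a, P) = 1/(1/(-3 + P)) = -3 + P)
q(X) = 2*X
U(b, M) = 2 + b
U(-5, 6)*(q(d(K, -4)) + 2) = (2 - 5)*(2*(-3 - 4) + 2) = -3*(2*(-7) + 2) = -3*(-14 + 2) = -3*(-12) = 36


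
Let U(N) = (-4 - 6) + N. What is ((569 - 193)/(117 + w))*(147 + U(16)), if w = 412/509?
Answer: 29281752/59965 ≈ 488.31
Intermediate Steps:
U(N) = -10 + N
w = 412/509 (w = 412*(1/509) = 412/509 ≈ 0.80943)
((569 - 193)/(117 + w))*(147 + U(16)) = ((569 - 193)/(117 + 412/509))*(147 + (-10 + 16)) = (376/(59965/509))*(147 + 6) = (376*(509/59965))*153 = (191384/59965)*153 = 29281752/59965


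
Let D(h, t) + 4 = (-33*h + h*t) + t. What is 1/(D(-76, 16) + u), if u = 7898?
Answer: 1/9202 ≈ 0.00010867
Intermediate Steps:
D(h, t) = -4 + t - 33*h + h*t (D(h, t) = -4 + ((-33*h + h*t) + t) = -4 + (t - 33*h + h*t) = -4 + t - 33*h + h*t)
1/(D(-76, 16) + u) = 1/((-4 + 16 - 33*(-76) - 76*16) + 7898) = 1/((-4 + 16 + 2508 - 1216) + 7898) = 1/(1304 + 7898) = 1/9202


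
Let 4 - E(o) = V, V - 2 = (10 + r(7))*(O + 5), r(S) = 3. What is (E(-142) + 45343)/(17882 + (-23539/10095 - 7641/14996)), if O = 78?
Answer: 6701191588920/2706629648101 ≈ 2.4758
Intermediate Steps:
V = 1081 (V = 2 + (10 + 3)*(78 + 5) = 2 + 13*83 = 2 + 1079 = 1081)
E(o) = -1077 (E(o) = 4 - 1*1081 = 4 - 1081 = -1077)
(E(-142) + 45343)/(17882 + (-23539/10095 - 7641/14996)) = (-1077 + 45343)/(17882 + (-23539/10095 - 7641/14996)) = 44266/(17882 + (-23539*1/10095 - 7641*1/14996)) = 44266/(17882 + (-23539/10095 - 7641/14996)) = 44266/(17882 - 430126739/151384620) = 44266/(2706629648101/151384620) = 44266*(151384620/2706629648101) = 6701191588920/2706629648101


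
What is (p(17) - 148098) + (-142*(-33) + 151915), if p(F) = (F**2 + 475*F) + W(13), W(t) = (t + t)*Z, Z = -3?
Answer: 16789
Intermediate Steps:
W(t) = -6*t (W(t) = (t + t)*(-3) = (2*t)*(-3) = -6*t)
p(F) = -78 + F**2 + 475*F (p(F) = (F**2 + 475*F) - 6*13 = (F**2 + 475*F) - 78 = -78 + F**2 + 475*F)
(p(17) - 148098) + (-142*(-33) + 151915) = ((-78 + 17**2 + 475*17) - 148098) + (-142*(-33) + 151915) = ((-78 + 289 + 8075) - 148098) + (4686 + 151915) = (8286 - 148098) + 156601 = -139812 + 156601 = 16789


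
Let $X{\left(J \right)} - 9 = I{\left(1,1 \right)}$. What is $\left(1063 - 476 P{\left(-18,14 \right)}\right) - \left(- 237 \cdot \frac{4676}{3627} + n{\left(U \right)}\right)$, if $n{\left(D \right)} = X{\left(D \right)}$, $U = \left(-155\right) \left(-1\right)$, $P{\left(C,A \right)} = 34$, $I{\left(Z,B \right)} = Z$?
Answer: $- \frac{17923975}{1209} \approx -14825.0$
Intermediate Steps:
$X{\left(J \right)} = 10$ ($X{\left(J \right)} = 9 + 1 = 10$)
$U = 155$
$n{\left(D \right)} = 10$
$\left(1063 - 476 P{\left(-18,14 \right)}\right) - \left(- 237 \cdot \frac{4676}{3627} + n{\left(U \right)}\right) = \left(1063 - 16184\right) - \left(- 237 \cdot \frac{4676}{3627} + 10\right) = \left(1063 - 16184\right) - \left(- 237 \cdot 4676 \cdot \frac{1}{3627} + 10\right) = -15121 - \left(\left(-237\right) \frac{4676}{3627} + 10\right) = -15121 - \left(- \frac{369404}{1209} + 10\right) = -15121 - - \frac{357314}{1209} = -15121 + \frac{357314}{1209} = - \frac{17923975}{1209}$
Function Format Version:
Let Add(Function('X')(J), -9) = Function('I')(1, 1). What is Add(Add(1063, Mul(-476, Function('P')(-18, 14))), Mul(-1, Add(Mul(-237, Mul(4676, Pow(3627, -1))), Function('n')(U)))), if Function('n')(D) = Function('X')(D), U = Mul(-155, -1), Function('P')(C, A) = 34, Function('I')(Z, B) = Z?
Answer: Rational(-17923975, 1209) ≈ -14825.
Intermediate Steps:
Function('X')(J) = 10 (Function('X')(J) = Add(9, 1) = 10)
U = 155
Function('n')(D) = 10
Add(Add(1063, Mul(-476, Function('P')(-18, 14))), Mul(-1, Add(Mul(-237, Mul(4676, Pow(3627, -1))), Function('n')(U)))) = Add(Add(1063, Mul(-476, 34)), Mul(-1, Add(Mul(-237, Mul(4676, Pow(3627, -1))), 10))) = Add(Add(1063, -16184), Mul(-1, Add(Mul(-237, Mul(4676, Rational(1, 3627))), 10))) = Add(-15121, Mul(-1, Add(Mul(-237, Rational(4676, 3627)), 10))) = Add(-15121, Mul(-1, Add(Rational(-369404, 1209), 10))) = Add(-15121, Mul(-1, Rational(-357314, 1209))) = Add(-15121, Rational(357314, 1209)) = Rational(-17923975, 1209)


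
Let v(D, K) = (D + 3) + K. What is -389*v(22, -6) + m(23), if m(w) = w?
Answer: -7368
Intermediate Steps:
v(D, K) = 3 + D + K (v(D, K) = (3 + D) + K = 3 + D + K)
-389*v(22, -6) + m(23) = -389*(3 + 22 - 6) + 23 = -389*19 + 23 = -7391 + 23 = -7368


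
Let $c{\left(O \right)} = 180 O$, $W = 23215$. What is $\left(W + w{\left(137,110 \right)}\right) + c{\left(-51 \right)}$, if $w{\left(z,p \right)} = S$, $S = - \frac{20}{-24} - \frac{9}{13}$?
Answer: $\frac{1094741}{78} \approx 14035.0$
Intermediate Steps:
$S = \frac{11}{78}$ ($S = \left(-20\right) \left(- \frac{1}{24}\right) - \frac{9}{13} = \frac{5}{6} - \frac{9}{13} = \frac{11}{78} \approx 0.14103$)
$w{\left(z,p \right)} = \frac{11}{78}$
$\left(W + w{\left(137,110 \right)}\right) + c{\left(-51 \right)} = \left(23215 + \frac{11}{78}\right) + 180 \left(-51\right) = \frac{1810781}{78} - 9180 = \frac{1094741}{78}$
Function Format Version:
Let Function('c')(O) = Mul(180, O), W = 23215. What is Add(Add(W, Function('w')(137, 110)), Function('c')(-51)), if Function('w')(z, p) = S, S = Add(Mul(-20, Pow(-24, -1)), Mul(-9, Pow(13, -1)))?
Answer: Rational(1094741, 78) ≈ 14035.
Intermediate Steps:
S = Rational(11, 78) (S = Add(Mul(-20, Rational(-1, 24)), Mul(-9, Rational(1, 13))) = Add(Rational(5, 6), Rational(-9, 13)) = Rational(11, 78) ≈ 0.14103)
Function('w')(z, p) = Rational(11, 78)
Add(Add(W, Function('w')(137, 110)), Function('c')(-51)) = Add(Add(23215, Rational(11, 78)), Mul(180, -51)) = Add(Rational(1810781, 78), -9180) = Rational(1094741, 78)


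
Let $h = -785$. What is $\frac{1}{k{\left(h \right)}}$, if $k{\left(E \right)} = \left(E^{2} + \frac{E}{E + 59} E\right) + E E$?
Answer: $\frac{726}{894142475} \approx 8.1195 \cdot 10^{-7}$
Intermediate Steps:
$k{\left(E \right)} = 2 E^{2} + \frac{E^{2}}{59 + E}$ ($k{\left(E \right)} = \left(E^{2} + \frac{E}{59 + E} E\right) + E^{2} = \left(E^{2} + \frac{E^{2}}{59 + E}\right) + E^{2} = 2 E^{2} + \frac{E^{2}}{59 + E}$)
$\frac{1}{k{\left(h \right)}} = \frac{1}{\left(-785\right)^{2} \frac{1}{59 - 785} \left(119 + 2 \left(-785\right)\right)} = \frac{1}{616225 \frac{1}{-726} \left(119 - 1570\right)} = \frac{1}{616225 \left(- \frac{1}{726}\right) \left(-1451\right)} = \frac{1}{\frac{894142475}{726}} = \frac{726}{894142475}$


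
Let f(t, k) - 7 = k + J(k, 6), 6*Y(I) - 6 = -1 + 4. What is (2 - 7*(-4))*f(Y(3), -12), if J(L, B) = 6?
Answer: 30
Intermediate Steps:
Y(I) = 3/2 (Y(I) = 1 + (-1 + 4)/6 = 1 + (⅙)*3 = 1 + ½ = 3/2)
f(t, k) = 13 + k (f(t, k) = 7 + (k + 6) = 7 + (6 + k) = 13 + k)
(2 - 7*(-4))*f(Y(3), -12) = (2 - 7*(-4))*(13 - 12) = (2 + 28)*1 = 30*1 = 30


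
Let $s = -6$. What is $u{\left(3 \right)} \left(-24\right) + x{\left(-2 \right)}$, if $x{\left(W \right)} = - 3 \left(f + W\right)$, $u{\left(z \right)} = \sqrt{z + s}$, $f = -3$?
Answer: $15 - 24 i \sqrt{3} \approx 15.0 - 41.569 i$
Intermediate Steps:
$u{\left(z \right)} = \sqrt{-6 + z}$ ($u{\left(z \right)} = \sqrt{z - 6} = \sqrt{-6 + z}$)
$x{\left(W \right)} = 9 - 3 W$ ($x{\left(W \right)} = - 3 \left(-3 + W\right) = 9 - 3 W$)
$u{\left(3 \right)} \left(-24\right) + x{\left(-2 \right)} = \sqrt{-6 + 3} \left(-24\right) + \left(9 - -6\right) = \sqrt{-3} \left(-24\right) + \left(9 + 6\right) = i \sqrt{3} \left(-24\right) + 15 = - 24 i \sqrt{3} + 15 = 15 - 24 i \sqrt{3}$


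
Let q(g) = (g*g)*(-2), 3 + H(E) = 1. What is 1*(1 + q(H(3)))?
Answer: -7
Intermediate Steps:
H(E) = -2 (H(E) = -3 + 1 = -2)
q(g) = -2*g² (q(g) = g²*(-2) = -2*g²)
1*(1 + q(H(3))) = 1*(1 - 2*(-2)²) = 1*(1 - 2*4) = 1*(1 - 8) = 1*(-7) = -7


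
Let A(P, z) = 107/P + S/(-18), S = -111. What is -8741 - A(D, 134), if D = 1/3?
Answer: -54409/6 ≈ -9068.2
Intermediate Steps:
D = 1/3 ≈ 0.33333
A(P, z) = 37/6 + 107/P (A(P, z) = 107/P - 111/(-18) = 107/P - 111*(-1/18) = 107/P + 37/6 = 37/6 + 107/P)
-8741 - A(D, 134) = -8741 - (37/6 + 107/(1/3)) = -8741 - (37/6 + 107*3) = -8741 - (37/6 + 321) = -8741 - 1*1963/6 = -8741 - 1963/6 = -54409/6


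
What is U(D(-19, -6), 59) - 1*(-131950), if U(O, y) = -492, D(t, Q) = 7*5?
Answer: 131458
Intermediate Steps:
D(t, Q) = 35
U(D(-19, -6), 59) - 1*(-131950) = -492 - 1*(-131950) = -492 + 131950 = 131458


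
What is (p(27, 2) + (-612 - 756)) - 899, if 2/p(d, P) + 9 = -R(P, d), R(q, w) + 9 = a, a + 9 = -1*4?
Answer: -29469/13 ≈ -2266.8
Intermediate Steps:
a = -13 (a = -9 - 1*4 = -9 - 4 = -13)
R(q, w) = -22 (R(q, w) = -9 - 13 = -22)
p(d, P) = 2/13 (p(d, P) = 2/(-9 - 1*(-22)) = 2/(-9 + 22) = 2/13)
(p(27, 2) + (-612 - 756)) - 899 = (2/13 + (-612 - 756)) - 899 = (2/13 - 1368) - 899 = -17782/13 - 899 = -29469/13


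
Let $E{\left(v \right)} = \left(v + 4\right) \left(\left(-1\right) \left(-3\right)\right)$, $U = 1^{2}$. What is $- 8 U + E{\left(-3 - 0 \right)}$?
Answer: $-5$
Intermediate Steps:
$U = 1$
$E{\left(v \right)} = 12 + 3 v$ ($E{\left(v \right)} = \left(4 + v\right) 3 = 12 + 3 v$)
$- 8 U + E{\left(-3 - 0 \right)} = \left(-8\right) 1 + \left(12 + 3 \left(-3 - 0\right)\right) = -8 + \left(12 + 3 \left(-3 + 0\right)\right) = -8 + \left(12 + 3 \left(-3\right)\right) = -8 + \left(12 - 9\right) = -8 + 3 = -5$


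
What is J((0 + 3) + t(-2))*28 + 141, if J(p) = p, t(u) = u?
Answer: 169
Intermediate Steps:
J((0 + 3) + t(-2))*28 + 141 = ((0 + 3) - 2)*28 + 141 = (3 - 2)*28 + 141 = 1*28 + 141 = 28 + 141 = 169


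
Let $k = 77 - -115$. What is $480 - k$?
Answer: $288$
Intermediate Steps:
$k = 192$ ($k = 77 + 115 = 192$)
$480 - k = 480 - 192 = 288$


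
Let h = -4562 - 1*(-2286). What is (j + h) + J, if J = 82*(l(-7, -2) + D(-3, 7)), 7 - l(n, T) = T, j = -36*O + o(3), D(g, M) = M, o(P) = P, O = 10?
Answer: -1321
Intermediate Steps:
j = -357 (j = -36*10 + 3 = -360 + 3 = -357)
l(n, T) = 7 - T
h = -2276 (h = -4562 + 2286 = -2276)
J = 1312 (J = 82*((7 - 1*(-2)) + 7) = 82*((7 + 2) + 7) = 82*(9 + 7) = 82*16 = 1312)
(j + h) + J = (-357 - 2276) + 1312 = -2633 + 1312 = -1321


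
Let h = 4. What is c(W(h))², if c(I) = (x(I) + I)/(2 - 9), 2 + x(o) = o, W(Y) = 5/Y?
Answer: 1/196 ≈ 0.0051020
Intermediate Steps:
x(o) = -2 + o
c(I) = 2/7 - 2*I/7 (c(I) = ((-2 + I) + I)/(2 - 9) = (-2 + 2*I)/(-7) = (-2 + 2*I)*(-⅐) = 2/7 - 2*I/7)
c(W(h))² = (2/7 - 10/(7*4))² = (2/7 - 2/7*5/4)² = (2/7 - 5/14)² = (-1/14)² = 1/196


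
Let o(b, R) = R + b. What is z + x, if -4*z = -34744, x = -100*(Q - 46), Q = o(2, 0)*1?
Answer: 13086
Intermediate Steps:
Q = 2 (Q = (0 + 2)*1 = 2*1 = 2)
x = 4400 (x = -100*(2 - 46) = -100*(-44) = 4400)
z = 8686 (z = -¼*(-34744) = 8686)
z + x = 8686 + 4400 = 13086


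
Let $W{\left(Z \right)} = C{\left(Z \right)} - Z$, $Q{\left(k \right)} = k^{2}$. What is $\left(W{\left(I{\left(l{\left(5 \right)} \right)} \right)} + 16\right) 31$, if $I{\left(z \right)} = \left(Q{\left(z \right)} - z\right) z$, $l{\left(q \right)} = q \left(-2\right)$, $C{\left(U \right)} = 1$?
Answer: $34627$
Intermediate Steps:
$l{\left(q \right)} = - 2 q$
$I{\left(z \right)} = z \left(z^{2} - z\right)$ ($I{\left(z \right)} = \left(z^{2} - z\right) z = z \left(z^{2} - z\right)$)
$W{\left(Z \right)} = 1 - Z$
$\left(W{\left(I{\left(l{\left(5 \right)} \right)} \right)} + 16\right) 31 = \left(\left(1 - \left(\left(-2\right) 5\right)^{2} \left(-1 - 10\right)\right) + 16\right) 31 = \left(\left(1 - \left(-10\right)^{2} \left(-1 - 10\right)\right) + 16\right) 31 = \left(\left(1 - 100 \left(-11\right)\right) + 16\right) 31 = \left(\left(1 - -1100\right) + 16\right) 31 = \left(\left(1 + 1100\right) + 16\right) 31 = \left(1101 + 16\right) 31 = 1117 \cdot 31 = 34627$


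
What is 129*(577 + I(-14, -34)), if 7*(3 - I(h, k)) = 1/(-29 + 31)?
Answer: 1047351/14 ≈ 74811.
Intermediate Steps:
I(h, k) = 41/14 (I(h, k) = 3 - 1/(7*(-29 + 31)) = 3 - ⅐/2 = 3 - ⅐*½ = 3 - 1/14 = 41/14)
129*(577 + I(-14, -34)) = 129*(577 + 41/14) = 129*(8119/14) = 1047351/14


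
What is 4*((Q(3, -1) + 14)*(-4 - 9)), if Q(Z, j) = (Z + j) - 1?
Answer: -780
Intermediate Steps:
Q(Z, j) = -1 + Z + j
4*((Q(3, -1) + 14)*(-4 - 9)) = 4*(((-1 + 3 - 1) + 14)*(-4 - 9)) = 4*((1 + 14)*(-13)) = 4*(15*(-13)) = 4*(-195) = -780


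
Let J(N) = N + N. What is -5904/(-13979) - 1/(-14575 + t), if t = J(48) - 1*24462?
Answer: 32845949/77765177 ≈ 0.42237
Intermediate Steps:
J(N) = 2*N
t = -24366 (t = 2*48 - 1*24462 = 96 - 24462 = -24366)
-5904/(-13979) - 1/(-14575 + t) = -5904/(-13979) - 1/(-14575 - 24366) = -5904*(-1/13979) - 1/(-38941) = 5904/13979 - 1*(-1/38941) = 5904/13979 + 1/38941 = 32845949/77765177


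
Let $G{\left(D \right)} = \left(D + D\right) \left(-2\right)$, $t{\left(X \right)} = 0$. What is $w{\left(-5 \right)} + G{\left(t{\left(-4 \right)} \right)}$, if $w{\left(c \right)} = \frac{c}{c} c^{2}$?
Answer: $25$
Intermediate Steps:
$G{\left(D \right)} = - 4 D$ ($G{\left(D \right)} = 2 D \left(-2\right) = - 4 D$)
$w{\left(c \right)} = c^{2}$ ($w{\left(c \right)} = 1 c^{2} = c^{2}$)
$w{\left(-5 \right)} + G{\left(t{\left(-4 \right)} \right)} = \left(-5\right)^{2} - 0 = 25 + 0 = 25$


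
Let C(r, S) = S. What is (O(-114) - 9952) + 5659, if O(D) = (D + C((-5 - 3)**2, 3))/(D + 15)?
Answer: -141632/33 ≈ -4291.9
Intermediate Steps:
O(D) = (3 + D)/(15 + D) (O(D) = (D + 3)/(D + 15) = (3 + D)/(15 + D))
(O(-114) - 9952) + 5659 = ((3 - 114)/(15 - 114) - 9952) + 5659 = (-111/(-99) - 9952) + 5659 = (-1/99*(-111) - 9952) + 5659 = (37/33 - 9952) + 5659 = -328379/33 + 5659 = -141632/33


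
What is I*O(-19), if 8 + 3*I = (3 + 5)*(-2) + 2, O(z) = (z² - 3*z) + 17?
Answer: -3190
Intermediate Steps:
O(z) = 17 + z² - 3*z
I = -22/3 (I = -8/3 + ((3 + 5)*(-2) + 2)/3 = -8/3 + (8*(-2) + 2)/3 = -8/3 + (-16 + 2)/3 = -8/3 + (⅓)*(-14) = -8/3 - 14/3 = -22/3 ≈ -7.3333)
I*O(-19) = -22*(17 + (-19)² - 3*(-19))/3 = -22*(17 + 361 + 57)/3 = -22/3*435 = -3190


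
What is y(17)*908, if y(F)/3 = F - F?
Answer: 0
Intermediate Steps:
y(F) = 0 (y(F) = 3*(F - F) = 3*0 = 0)
y(17)*908 = 0*908 = 0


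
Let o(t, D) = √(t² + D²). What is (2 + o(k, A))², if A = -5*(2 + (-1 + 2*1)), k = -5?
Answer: 254 + 20*√10 ≈ 317.25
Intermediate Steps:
A = -15 (A = -5*(2 + (-1 + 2)) = -5*(2 + 1) = -5*3 = -15)
o(t, D) = √(D² + t²)
(2 + o(k, A))² = (2 + √((-15)² + (-5)²))² = (2 + √(225 + 25))² = (2 + √250)² = (2 + 5*√10)²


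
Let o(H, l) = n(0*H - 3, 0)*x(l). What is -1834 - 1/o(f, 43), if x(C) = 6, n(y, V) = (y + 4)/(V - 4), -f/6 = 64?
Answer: -5500/3 ≈ -1833.3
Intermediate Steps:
f = -384 (f = -6*64 = -384)
n(y, V) = (4 + y)/(-4 + V)
o(H, l) = -3/2 (o(H, l) = ((4 + (0*H - 3))/(-4 + 0))*6 = ((4 + (0 - 3))/(-4))*6 = -(4 - 3)/4*6 = -¼*1*6 = -¼*6 = -3/2)
-1834 - 1/o(f, 43) = -1834 - 1/(-3/2) = -1834 - 1*(-⅔) = -1834 + ⅔ = -5500/3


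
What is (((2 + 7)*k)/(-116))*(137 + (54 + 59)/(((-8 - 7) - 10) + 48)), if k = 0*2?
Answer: 0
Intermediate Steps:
k = 0
(((2 + 7)*k)/(-116))*(137 + (54 + 59)/(((-8 - 7) - 10) + 48)) = (((2 + 7)*0)/(-116))*(137 + (54 + 59)/(((-8 - 7) - 10) + 48)) = ((9*0)*(-1/116))*(137 + 113/((-15 - 10) + 48)) = (0*(-1/116))*(137 + 113/(-25 + 48)) = 0*(137 + 113/23) = 0*(3264/23) = 0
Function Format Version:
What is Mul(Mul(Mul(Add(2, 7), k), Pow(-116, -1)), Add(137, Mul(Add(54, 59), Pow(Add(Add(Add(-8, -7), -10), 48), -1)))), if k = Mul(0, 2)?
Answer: 0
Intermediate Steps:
k = 0
Mul(Mul(Mul(Add(2, 7), k), Pow(-116, -1)), Add(137, Mul(Add(54, 59), Pow(Add(Add(Add(-8, -7), -10), 48), -1)))) = Mul(Mul(Mul(Add(2, 7), 0), Pow(-116, -1)), Add(137, Mul(Add(54, 59), Pow(Add(Add(Add(-8, -7), -10), 48), -1)))) = Mul(Mul(Mul(9, 0), Rational(-1, 116)), Add(137, Mul(113, Pow(Add(Add(-15, -10), 48), -1)))) = Mul(Mul(0, Rational(-1, 116)), Add(137, Mul(113, Pow(Add(-25, 48), -1)))) = Mul(0, Add(137, Mul(113, Pow(23, -1)))) = Mul(0, Add(137, Mul(113, Rational(1, 23)))) = Mul(0, Add(137, Rational(113, 23))) = Mul(0, Rational(3264, 23)) = 0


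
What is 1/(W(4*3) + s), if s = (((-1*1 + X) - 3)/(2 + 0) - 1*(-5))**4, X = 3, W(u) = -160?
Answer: 16/4001 ≈ 0.0039990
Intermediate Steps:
s = 6561/16 (s = (((-1*1 + 3) - 3)/(2 + 0) - 1*(-5))**4 = (((-1 + 3) - 3)/2 + 5)**4 = ((2 - 3)*(1/2) + 5)**4 = (-1*1/2 + 5)**4 = (-1/2 + 5)**4 = (9/2)**4 = 6561/16 ≈ 410.06)
1/(W(4*3) + s) = 1/(-160 + 6561/16) = 1/(4001/16) = 16/4001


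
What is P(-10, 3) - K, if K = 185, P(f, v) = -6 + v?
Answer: -188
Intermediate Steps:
P(-10, 3) - K = (-6 + 3) - 1*185 = -3 - 185 = -188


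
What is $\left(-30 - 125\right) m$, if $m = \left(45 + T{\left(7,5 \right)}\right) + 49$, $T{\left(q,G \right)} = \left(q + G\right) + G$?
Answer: $-17205$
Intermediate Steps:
$T{\left(q,G \right)} = q + 2 G$ ($T{\left(q,G \right)} = \left(G + q\right) + G = q + 2 G$)
$m = 111$ ($m = \left(45 + \left(7 + 2 \cdot 5\right)\right) + 49 = \left(45 + \left(7 + 10\right)\right) + 49 = \left(45 + 17\right) + 49 = 62 + 49 = 111$)
$\left(-30 - 125\right) m = \left(-30 - 125\right) 111 = \left(-155\right) 111 = -17205$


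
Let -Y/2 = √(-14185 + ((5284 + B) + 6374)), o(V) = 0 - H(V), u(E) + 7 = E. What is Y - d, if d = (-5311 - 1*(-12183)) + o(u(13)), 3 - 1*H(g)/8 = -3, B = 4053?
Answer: -6824 - 2*√1526 ≈ -6902.1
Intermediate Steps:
H(g) = 48 (H(g) = 24 - 8*(-3) = 24 + 24 = 48)
u(E) = -7 + E
o(V) = -48 (o(V) = 0 - 1*48 = 0 - 48 = -48)
Y = -2*√1526 (Y = -2*√(-14185 + ((5284 + 4053) + 6374)) = -2*√(-14185 + (9337 + 6374)) = -2*√(-14185 + 15711) = -2*√1526 ≈ -78.128)
d = 6824 (d = (-5311 - 1*(-12183)) - 48 = (-5311 + 12183) - 48 = 6872 - 48 = 6824)
Y - d = -2*√1526 - 1*6824 = -2*√1526 - 6824 = -6824 - 2*√1526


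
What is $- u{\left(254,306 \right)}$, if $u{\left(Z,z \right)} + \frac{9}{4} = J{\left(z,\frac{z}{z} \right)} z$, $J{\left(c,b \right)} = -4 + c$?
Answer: $- \frac{369639}{4} \approx -92410.0$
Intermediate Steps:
$u{\left(Z,z \right)} = - \frac{9}{4} + z \left(-4 + z\right)$ ($u{\left(Z,z \right)} = - \frac{9}{4} + \left(-4 + z\right) z = - \frac{9}{4} + z \left(-4 + z\right)$)
$- u{\left(254,306 \right)} = - (- \frac{9}{4} + 306 \left(-4 + 306\right)) = - (- \frac{9}{4} + 306 \cdot 302) = - (- \frac{9}{4} + 92412) = \left(-1\right) \frac{369639}{4} = - \frac{369639}{4}$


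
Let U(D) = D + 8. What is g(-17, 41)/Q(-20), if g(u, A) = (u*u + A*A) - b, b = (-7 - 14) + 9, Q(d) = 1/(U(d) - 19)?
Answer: -61442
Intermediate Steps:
U(D) = 8 + D
Q(d) = 1/(-11 + d) (Q(d) = 1/((8 + d) - 19) = 1/(-11 + d))
b = -12 (b = -21 + 9 = -12)
g(u, A) = 12 + A² + u² (g(u, A) = (u*u + A*A) - 1*(-12) = (u² + A²) + 12 = (A² + u²) + 12 = 12 + A² + u²)
g(-17, 41)/Q(-20) = (12 + 41² + (-17)²)/(1/(-11 - 20)) = (12 + 1681 + 289)/(1/(-31)) = 1982/(-1/31) = 1982*(-31) = -61442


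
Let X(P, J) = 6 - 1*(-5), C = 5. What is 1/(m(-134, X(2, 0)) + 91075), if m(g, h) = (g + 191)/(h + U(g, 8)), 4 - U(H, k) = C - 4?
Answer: 14/1275107 ≈ 1.0979e-5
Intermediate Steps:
X(P, J) = 11 (X(P, J) = 6 + 5 = 11)
U(H, k) = 3 (U(H, k) = 4 - (5 - 4) = 4 - 1*1 = 4 - 1 = 3)
m(g, h) = (191 + g)/(3 + h) (m(g, h) = (g + 191)/(h + 3) = (191 + g)/(3 + h))
1/(m(-134, X(2, 0)) + 91075) = 1/((191 - 134)/(3 + 11) + 91075) = 1/(57/14 + 91075) = 1/(1275107/14) = 14/1275107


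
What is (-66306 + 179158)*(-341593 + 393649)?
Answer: 5874623712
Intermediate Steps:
(-66306 + 179158)*(-341593 + 393649) = 112852*52056 = 5874623712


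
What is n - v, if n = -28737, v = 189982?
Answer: -218719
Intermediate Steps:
n - v = -28737 - 1*189982 = -28737 - 189982 = -218719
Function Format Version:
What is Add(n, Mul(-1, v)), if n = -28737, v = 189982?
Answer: -218719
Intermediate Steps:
Add(n, Mul(-1, v)) = Add(-28737, Mul(-1, 189982)) = Add(-28737, -189982) = -218719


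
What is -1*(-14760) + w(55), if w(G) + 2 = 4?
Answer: 14762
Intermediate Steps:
w(G) = 2 (w(G) = -2 + 4 = 2)
-1*(-14760) + w(55) = -1*(-14760) + 2 = 14760 + 2 = 14762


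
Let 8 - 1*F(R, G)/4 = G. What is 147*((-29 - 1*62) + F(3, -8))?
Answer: -3969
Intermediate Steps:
F(R, G) = 32 - 4*G
147*((-29 - 1*62) + F(3, -8)) = 147*((-29 - 1*62) + (32 - 4*(-8))) = 147*((-29 - 62) + (32 + 32)) = 147*(-91 + 64) = 147*(-27) = -3969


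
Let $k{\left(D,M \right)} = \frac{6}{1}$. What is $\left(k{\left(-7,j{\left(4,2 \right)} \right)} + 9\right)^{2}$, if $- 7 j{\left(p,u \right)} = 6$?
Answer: $225$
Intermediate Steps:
$j{\left(p,u \right)} = - \frac{6}{7}$ ($j{\left(p,u \right)} = \left(- \frac{1}{7}\right) 6 = - \frac{6}{7}$)
$k{\left(D,M \right)} = 6$ ($k{\left(D,M \right)} = 6 \cdot 1 = 6$)
$\left(k{\left(-7,j{\left(4,2 \right)} \right)} + 9\right)^{2} = \left(6 + 9\right)^{2} = 15^{2} = 225$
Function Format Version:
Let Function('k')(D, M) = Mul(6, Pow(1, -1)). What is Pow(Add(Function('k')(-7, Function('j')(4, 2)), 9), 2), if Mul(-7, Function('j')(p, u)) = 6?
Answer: 225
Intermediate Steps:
Function('j')(p, u) = Rational(-6, 7) (Function('j')(p, u) = Mul(Rational(-1, 7), 6) = Rational(-6, 7))
Function('k')(D, M) = 6 (Function('k')(D, M) = Mul(6, 1) = 6)
Pow(Add(Function('k')(-7, Function('j')(4, 2)), 9), 2) = Pow(Add(6, 9), 2) = Pow(15, 2) = 225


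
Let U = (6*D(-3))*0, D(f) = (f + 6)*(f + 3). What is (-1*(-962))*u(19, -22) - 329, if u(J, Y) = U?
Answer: -329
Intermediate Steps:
D(f) = (3 + f)*(6 + f) (D(f) = (6 + f)*(3 + f) = (3 + f)*(6 + f))
U = 0 (U = (6*(18 + (-3)² + 9*(-3)))*0 = (6*(18 + 9 - 27))*0 = (6*0)*0 = 0*0 = 0)
u(J, Y) = 0
(-1*(-962))*u(19, -22) - 329 = -1*(-962)*0 - 329 = 962*0 - 329 = 0 - 329 = -329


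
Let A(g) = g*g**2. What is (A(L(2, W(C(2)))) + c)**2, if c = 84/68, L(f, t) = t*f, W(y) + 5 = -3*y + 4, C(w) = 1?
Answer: 75394489/289 ≈ 2.6088e+5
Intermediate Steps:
W(y) = -1 - 3*y (W(y) = -5 + (-3*y + 4) = -5 + (4 - 3*y) = -1 - 3*y)
L(f, t) = f*t
A(g) = g**3
c = 21/17 (c = 84*(1/68) = 21/17 ≈ 1.2353)
(A(L(2, W(C(2)))) + c)**2 = ((2*(-1 - 3*1))**3 + 21/17)**2 = ((2*(-1 - 3))**3 + 21/17)**2 = ((2*(-4))**3 + 21/17)**2 = ((-8)**3 + 21/17)**2 = (-512 + 21/17)**2 = (-8683/17)**2 = 75394489/289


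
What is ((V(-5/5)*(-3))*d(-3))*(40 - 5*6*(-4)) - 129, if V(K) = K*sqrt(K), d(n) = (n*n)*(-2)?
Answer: -129 - 8640*I ≈ -129.0 - 8640.0*I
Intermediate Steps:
d(n) = -2*n**2 (d(n) = n**2*(-2) = -2*n**2)
V(K) = K**(3/2)
((V(-5/5)*(-3))*d(-3))*(40 - 5*6*(-4)) - 129 = (((-5/5)**(3/2)*(-3))*(-2*(-3)**2))*(40 - 5*6*(-4)) - 129 = (((-5*1/5)**(3/2)*(-3))*(-2*9))*(40 - 30*(-4)) - 129 = (((-1)**(3/2)*(-3))*(-18))*(40 - 1*(-120)) - 129 = ((-I*(-3))*(-18))*(40 + 120) - 129 = ((3*I)*(-18))*160 - 129 = -54*I*160 - 129 = -8640*I - 129 = -129 - 8640*I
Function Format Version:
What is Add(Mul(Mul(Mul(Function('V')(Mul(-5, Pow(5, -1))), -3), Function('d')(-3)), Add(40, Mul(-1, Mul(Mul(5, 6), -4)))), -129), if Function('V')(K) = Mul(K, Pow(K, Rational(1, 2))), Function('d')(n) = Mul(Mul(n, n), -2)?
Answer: Add(-129, Mul(-8640, I)) ≈ Add(-129.00, Mul(-8640.0, I))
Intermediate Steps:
Function('d')(n) = Mul(-2, Pow(n, 2)) (Function('d')(n) = Mul(Pow(n, 2), -2) = Mul(-2, Pow(n, 2)))
Function('V')(K) = Pow(K, Rational(3, 2))
Add(Mul(Mul(Mul(Function('V')(Mul(-5, Pow(5, -1))), -3), Function('d')(-3)), Add(40, Mul(-1, Mul(Mul(5, 6), -4)))), -129) = Add(Mul(Mul(Mul(Pow(Mul(-5, Pow(5, -1)), Rational(3, 2)), -3), Mul(-2, Pow(-3, 2))), Add(40, Mul(-1, Mul(Mul(5, 6), -4)))), -129) = Add(Mul(Mul(Mul(Pow(Mul(-5, Rational(1, 5)), Rational(3, 2)), -3), Mul(-2, 9)), Add(40, Mul(-1, Mul(30, -4)))), -129) = Add(Mul(Mul(Mul(Pow(-1, Rational(3, 2)), -3), -18), Add(40, Mul(-1, -120))), -129) = Add(Mul(Mul(Mul(Mul(-1, I), -3), -18), Add(40, 120)), -129) = Add(Mul(Mul(Mul(3, I), -18), 160), -129) = Add(Mul(Mul(-54, I), 160), -129) = Add(Mul(-8640, I), -129) = Add(-129, Mul(-8640, I))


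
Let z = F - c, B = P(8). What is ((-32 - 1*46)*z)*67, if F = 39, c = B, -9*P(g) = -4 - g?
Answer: -196846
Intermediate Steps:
P(g) = 4/9 + g/9 (P(g) = -(-4 - g)/9 = 4/9 + g/9)
B = 4/3 (B = 4/9 + (1/9)*8 = 4/9 + 8/9 = 4/3 ≈ 1.3333)
c = 4/3 ≈ 1.3333
z = 113/3 (z = 39 - 1*4/3 = 39 - 4/3 = 113/3 ≈ 37.667)
((-32 - 1*46)*z)*67 = ((-32 - 1*46)*(113/3))*67 = ((-32 - 46)*(113/3))*67 = -78*113/3*67 = -2938*67 = -196846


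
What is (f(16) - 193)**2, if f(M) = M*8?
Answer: 4225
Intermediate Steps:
f(M) = 8*M
(f(16) - 193)**2 = (8*16 - 193)**2 = (128 - 193)**2 = (-65)**2 = 4225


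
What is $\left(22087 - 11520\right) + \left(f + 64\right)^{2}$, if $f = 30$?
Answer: $19403$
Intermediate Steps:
$\left(22087 - 11520\right) + \left(f + 64\right)^{2} = \left(22087 - 11520\right) + \left(30 + 64\right)^{2} = 10567 + 94^{2} = 10567 + 8836 = 19403$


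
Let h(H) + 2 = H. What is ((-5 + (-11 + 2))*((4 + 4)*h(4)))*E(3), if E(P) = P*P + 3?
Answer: -2688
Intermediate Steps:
h(H) = -2 + H
E(P) = 3 + P² (E(P) = P² + 3 = 3 + P²)
((-5 + (-11 + 2))*((4 + 4)*h(4)))*E(3) = ((-5 + (-11 + 2))*((4 + 4)*(-2 + 4)))*(3 + 3²) = ((-5 - 9)*(8*2))*(3 + 9) = -14*16*12 = -224*12 = -2688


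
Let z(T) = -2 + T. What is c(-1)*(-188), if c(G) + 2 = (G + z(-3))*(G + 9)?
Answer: 9400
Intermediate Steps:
c(G) = -2 + (-5 + G)*(9 + G) (c(G) = -2 + (G + (-2 - 3))*(G + 9) = -2 + (G - 5)*(9 + G) = -2 + (-5 + G)*(9 + G))
c(-1)*(-188) = (-47 + (-1)**2 + 4*(-1))*(-188) = (-47 + 1 - 4)*(-188) = -50*(-188) = 9400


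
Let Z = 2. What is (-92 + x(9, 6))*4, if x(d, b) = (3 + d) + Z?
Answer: -312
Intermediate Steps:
x(d, b) = 5 + d (x(d, b) = (3 + d) + 2 = 5 + d)
(-92 + x(9, 6))*4 = (-92 + (5 + 9))*4 = (-92 + 14)*4 = -78*4 = -312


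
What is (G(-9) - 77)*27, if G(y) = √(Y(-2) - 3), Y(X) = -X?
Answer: -2079 + 27*I ≈ -2079.0 + 27.0*I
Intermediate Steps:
G(y) = I (G(y) = √(-1*(-2) - 3) = √(2 - 3) = √(-1) = I)
(G(-9) - 77)*27 = (I - 77)*27 = (-77 + I)*27 = -2079 + 27*I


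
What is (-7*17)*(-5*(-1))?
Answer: -595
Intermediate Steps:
(-7*17)*(-5*(-1)) = -119*5 = -595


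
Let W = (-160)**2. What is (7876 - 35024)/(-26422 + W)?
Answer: 13574/411 ≈ 33.027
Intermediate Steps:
W = 25600
(7876 - 35024)/(-26422 + W) = (7876 - 35024)/(-26422 + 25600) = -27148/(-822) = -27148*(-1/822) = 13574/411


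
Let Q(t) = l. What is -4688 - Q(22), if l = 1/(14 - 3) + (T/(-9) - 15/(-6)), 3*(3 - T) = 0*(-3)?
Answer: -309557/66 ≈ -4690.3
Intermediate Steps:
T = 3 (T = 3 - 0*(-3) = 3 - ⅓*0 = 3 + 0 = 3)
l = 149/66 (l = 1/(14 - 3) + (3/(-9) - 15/(-6)) = 1/11 + (3*(-⅑) - 15*(-⅙)) = 1/11 + (-⅓ + 5/2) = 1/11 + 13/6 = 149/66 ≈ 2.2576)
Q(t) = 149/66
-4688 - Q(22) = -4688 - 1*149/66 = -4688 - 149/66 = -309557/66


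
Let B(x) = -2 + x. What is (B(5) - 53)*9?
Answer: -450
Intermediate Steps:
(B(5) - 53)*9 = ((-2 + 5) - 53)*9 = (3 - 53)*9 = -50*9 = -450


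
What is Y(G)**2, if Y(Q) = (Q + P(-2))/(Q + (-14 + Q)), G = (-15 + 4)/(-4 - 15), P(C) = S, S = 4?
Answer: 7569/59536 ≈ 0.12713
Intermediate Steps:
P(C) = 4
G = 11/19 (G = -11/(-19) = -11*(-1/19) = 11/19 ≈ 0.57895)
Y(Q) = (4 + Q)/(-14 + 2*Q) (Y(Q) = (Q + 4)/(Q + (-14 + Q)) = (4 + Q)/(-14 + 2*Q))
Y(G)**2 = ((4 + 11/19)/(2*(-7 + 11/19)))**2 = ((1/2)*(87/19)/(-122/19))**2 = ((1/2)*(-19/122)*(87/19))**2 = (-87/244)**2 = 7569/59536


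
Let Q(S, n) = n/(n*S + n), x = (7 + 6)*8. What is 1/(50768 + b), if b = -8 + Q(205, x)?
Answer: 206/10456561 ≈ 1.9701e-5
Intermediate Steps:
x = 104 (x = 13*8 = 104)
Q(S, n) = n/(n + S*n) (Q(S, n) = n/(S*n + n) = n/(n + S*n))
b = -1647/206 (b = -8 + 1/(1 + 205) = -8 + 1/206 = -1647/206 ≈ -7.9951)
1/(50768 + b) = 1/(50768 - 1647/206) = 1/(10456561/206) = 206/10456561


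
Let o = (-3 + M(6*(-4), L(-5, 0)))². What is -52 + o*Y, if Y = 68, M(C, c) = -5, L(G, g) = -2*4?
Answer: 4300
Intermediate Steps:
L(G, g) = -8
o = 64 (o = (-3 - 5)² = (-8)² = 64)
-52 + o*Y = -52 + 64*68 = -52 + 4352 = 4300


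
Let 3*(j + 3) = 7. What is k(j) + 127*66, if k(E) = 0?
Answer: 8382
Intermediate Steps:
j = -⅔ (j = -3 + (⅓)*7 = -3 + 7/3 = -⅔ ≈ -0.66667)
k(j) + 127*66 = 0 + 127*66 = 0 + 8382 = 8382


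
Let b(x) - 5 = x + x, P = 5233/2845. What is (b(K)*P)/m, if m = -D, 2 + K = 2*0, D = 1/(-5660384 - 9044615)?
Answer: 76951259767/2845 ≈ 2.7048e+7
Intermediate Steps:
D = -1/14704999 (D = 1/(-14704999) = -1/14704999 ≈ -6.8004e-8)
P = 5233/2845 (P = 5233*(1/2845) = 5233/2845 ≈ 1.8394)
K = -2 (K = -2 + 2*0 = -2 + 0 = -2)
m = 1/14704999 (m = -1*(-1/14704999) = 1/14704999 ≈ 6.8004e-8)
b(x) = 5 + 2*x (b(x) = 5 + (x + x) = 5 + 2*x)
(b(K)*P)/m = ((5 + 2*(-2))*(5233/2845))/(1/14704999) = ((5 - 4)*(5233/2845))*14704999 = (1*(5233/2845))*14704999 = (5233/2845)*14704999 = 76951259767/2845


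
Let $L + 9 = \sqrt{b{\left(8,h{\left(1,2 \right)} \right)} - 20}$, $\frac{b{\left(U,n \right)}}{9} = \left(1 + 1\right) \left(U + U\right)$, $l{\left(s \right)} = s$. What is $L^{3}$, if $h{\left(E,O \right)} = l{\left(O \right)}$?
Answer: $-7965 + 1022 \sqrt{67} \approx 400.43$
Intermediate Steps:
$h{\left(E,O \right)} = O$
$b{\left(U,n \right)} = 36 U$ ($b{\left(U,n \right)} = 9 \left(1 + 1\right) \left(U + U\right) = 9 \cdot 2 \cdot 2 U = 9 \cdot 4 U = 36 U$)
$L = -9 + 2 \sqrt{67}$ ($L = -9 + \sqrt{36 \cdot 8 - 20} = -9 + \sqrt{288 - 20} = -9 + \sqrt{268} = -9 + 2 \sqrt{67} \approx 7.3707$)
$L^{3} = \left(-9 + 2 \sqrt{67}\right)^{3}$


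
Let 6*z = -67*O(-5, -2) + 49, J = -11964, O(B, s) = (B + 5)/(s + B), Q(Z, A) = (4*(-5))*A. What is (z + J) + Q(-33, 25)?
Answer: -74735/6 ≈ -12456.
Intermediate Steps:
Q(Z, A) = -20*A
O(B, s) = (5 + B)/(B + s)
z = 49/6 (z = (-67*(5 - 5)/(-5 - 2) + 49)/6 = (-67*0/(-7) + 49)/6 = (-(-67)*0/7 + 49)/6 = (-67*0 + 49)/6 = (0 + 49)/6 = (⅙)*49 = 49/6 ≈ 8.1667)
(z + J) + Q(-33, 25) = (49/6 - 11964) - 20*25 = -71735/6 - 500 = -74735/6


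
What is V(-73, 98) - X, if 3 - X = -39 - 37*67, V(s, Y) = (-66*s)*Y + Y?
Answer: 469741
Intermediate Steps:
V(s, Y) = Y - 66*Y*s (V(s, Y) = -66*Y*s + Y = Y - 66*Y*s)
X = 2521 (X = 3 - (-39 - 37*67) = 3 - (-39 - 2479) = 3 - 1*(-2518) = 3 + 2518 = 2521)
V(-73, 98) - X = 98*(1 - 66*(-73)) - 1*2521 = 98*(1 + 4818) - 2521 = 98*4819 - 2521 = 472262 - 2521 = 469741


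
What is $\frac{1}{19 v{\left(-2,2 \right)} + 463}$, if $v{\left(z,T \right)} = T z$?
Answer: $\frac{1}{387} \approx 0.002584$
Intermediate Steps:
$\frac{1}{19 v{\left(-2,2 \right)} + 463} = \frac{1}{19 \cdot 2 \left(-2\right) + 463} = \frac{1}{19 \left(-4\right) + 463} = \frac{1}{-76 + 463} = \frac{1}{387}$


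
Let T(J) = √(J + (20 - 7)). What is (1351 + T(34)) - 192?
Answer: 1159 + √47 ≈ 1165.9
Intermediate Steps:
T(J) = √(13 + J) (T(J) = √(J + 13) = √(13 + J))
(1351 + T(34)) - 192 = (1351 + √(13 + 34)) - 192 = (1351 + √47) - 192 = 1159 + √47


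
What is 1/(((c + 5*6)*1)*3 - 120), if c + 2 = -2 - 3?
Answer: -1/51 ≈ -0.019608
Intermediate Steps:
c = -7 (c = -2 + (-2 - 3) = -2 - 5 = -7)
1/(((c + 5*6)*1)*3 - 120) = 1/(((-7 + 5*6)*1)*3 - 120) = 1/(((-7 + 30)*1)*3 - 120) = 1/((23*1)*3 - 120) = 1/(23*3 - 120) = 1/(69 - 120) = 1/(-51) = -1/51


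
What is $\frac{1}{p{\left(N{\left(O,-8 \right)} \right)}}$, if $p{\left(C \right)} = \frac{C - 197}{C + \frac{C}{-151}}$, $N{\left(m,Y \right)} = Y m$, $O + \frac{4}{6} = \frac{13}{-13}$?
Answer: $- \frac{6000}{83201} \approx -0.072114$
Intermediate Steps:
$O = - \frac{5}{3}$ ($O = - \frac{2}{3} + \frac{13}{-13} = - \frac{2}{3} + 13 \left(- \frac{1}{13}\right) = - \frac{2}{3} - 1 = - \frac{5}{3} \approx -1.6667$)
$p{\left(C \right)} = \frac{151 \left(-197 + C\right)}{150 C}$ ($p{\left(C \right)} = \frac{-197 + C}{C + C \left(- \frac{1}{151}\right)} = \frac{-197 + C}{C - \frac{C}{151}} = \frac{-197 + C}{\frac{150}{151} C} = \left(-197 + C\right) \frac{151}{150 C} = \frac{151 \left(-197 + C\right)}{150 C}$)
$\frac{1}{p{\left(N{\left(O,-8 \right)} \right)}} = \frac{1}{\frac{151}{150} \frac{1}{\left(-8\right) \left(- \frac{5}{3}\right)} \left(-197 - - \frac{40}{3}\right)} = \frac{1}{\frac{151}{150} \frac{1}{\frac{40}{3}} \left(-197 + \frac{40}{3}\right)} = \frac{1}{\frac{151}{150} \cdot \frac{3}{40} \left(- \frac{551}{3}\right)} = \frac{1}{- \frac{83201}{6000}} = - \frac{6000}{83201}$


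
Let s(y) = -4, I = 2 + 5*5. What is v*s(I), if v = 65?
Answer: -260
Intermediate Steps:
I = 27 (I = 2 + 25 = 27)
v*s(I) = 65*(-4) = -260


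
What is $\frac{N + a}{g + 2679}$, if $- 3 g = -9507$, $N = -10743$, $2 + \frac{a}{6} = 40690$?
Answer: $\frac{233385}{5848} \approx 39.909$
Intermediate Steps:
$a = 244128$ ($a = -12 + 6 \cdot 40690 = -12 + 244140 = 244128$)
$g = 3169$ ($g = \left(- \frac{1}{3}\right) \left(-9507\right) = 3169$)
$\frac{N + a}{g + 2679} = \frac{-10743 + 244128}{3169 + 2679} = \frac{233385}{5848}$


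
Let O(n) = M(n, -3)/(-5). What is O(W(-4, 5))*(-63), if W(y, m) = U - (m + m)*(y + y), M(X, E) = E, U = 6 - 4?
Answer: -189/5 ≈ -37.800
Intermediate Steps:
U = 2
W(y, m) = 2 - 4*m*y (W(y, m) = 2 - (m + m)*(y + y) = 2 - 2*m*2*y = 2 - 4*m*y)
O(n) = ⅗ (O(n) = -3/(-5) = -3*(-⅕) = ⅗)
O(W(-4, 5))*(-63) = (⅗)*(-63) = -189/5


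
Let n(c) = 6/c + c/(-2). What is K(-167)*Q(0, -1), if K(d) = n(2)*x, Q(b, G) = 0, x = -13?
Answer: 0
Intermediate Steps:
n(c) = 6/c - c/2 (n(c) = 6/c + c*(-1/2) = 6/c - c/2)
K(d) = -26 (K(d) = (6/2 - 1/2*2)*(-13) = (6*(1/2) - 1)*(-13) = (3 - 1)*(-13) = 2*(-13) = -26)
K(-167)*Q(0, -1) = -26*0 = 0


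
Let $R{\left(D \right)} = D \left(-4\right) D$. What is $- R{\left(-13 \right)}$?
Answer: $676$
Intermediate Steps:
$R{\left(D \right)} = - 4 D^{2}$ ($R{\left(D \right)} = - 4 D D = - 4 D^{2}$)
$- R{\left(-13 \right)} = - \left(-4\right) \left(-13\right)^{2} = - \left(-4\right) 169 = \left(-1\right) \left(-676\right) = 676$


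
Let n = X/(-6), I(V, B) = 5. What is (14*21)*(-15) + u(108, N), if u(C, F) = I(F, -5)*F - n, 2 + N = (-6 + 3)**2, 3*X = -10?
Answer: -39380/9 ≈ -4375.6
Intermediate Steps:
X = -10/3 (X = (1/3)*(-10) = -10/3 ≈ -3.3333)
N = 7 (N = -2 + (-6 + 3)**2 = -2 + (-3)**2 = -2 + 9 = 7)
n = 5/9 (n = -10/3/(-6) = -10/3*(-1/6) = 5/9 ≈ 0.55556)
u(C, F) = -5/9 + 5*F (u(C, F) = 5*F - 1*5/9 = 5*F - 5/9 = -5/9 + 5*F)
(14*21)*(-15) + u(108, N) = (14*21)*(-15) + (-5/9 + 5*7) = 294*(-15) + (-5/9 + 35) = -4410 + 310/9 = -39380/9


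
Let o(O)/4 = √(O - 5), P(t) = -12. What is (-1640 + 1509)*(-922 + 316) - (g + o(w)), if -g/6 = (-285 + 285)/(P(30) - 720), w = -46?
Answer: 79386 - 4*I*√51 ≈ 79386.0 - 28.566*I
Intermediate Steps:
o(O) = 4*√(-5 + O) (o(O) = 4*√(O - 5) = 4*√(-5 + O))
g = 0 (g = -6*(-285 + 285)/(-12 - 720) = -0/(-732) = -0*(-1)/732 = -6*0 = 0)
(-1640 + 1509)*(-922 + 316) - (g + o(w)) = (-1640 + 1509)*(-922 + 316) - (0 + 4*√(-5 - 46)) = -131*(-606) - (0 + 4*√(-51)) = 79386 - (0 + 4*(I*√51)) = 79386 - (0 + 4*I*√51) = 79386 - 4*I*√51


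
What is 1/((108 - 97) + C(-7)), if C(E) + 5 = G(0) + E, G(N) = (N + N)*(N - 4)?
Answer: -1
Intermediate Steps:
G(N) = 2*N*(-4 + N) (G(N) = (2*N)*(-4 + N) = 2*N*(-4 + N))
C(E) = -5 + E (C(E) = -5 + (2*0*(-4 + 0) + E) = -5 + (2*0*(-4) + E) = -5 + (0 + E) = -5 + E)
1/((108 - 97) + C(-7)) = 1/((108 - 97) + (-5 - 7)) = 1/(11 - 12) = 1/(-1) = -1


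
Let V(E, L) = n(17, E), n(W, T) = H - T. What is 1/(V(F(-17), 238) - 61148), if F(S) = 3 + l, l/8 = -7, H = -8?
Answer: -1/61103 ≈ -1.6366e-5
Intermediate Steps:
l = -56 (l = 8*(-7) = -56)
F(S) = -53 (F(S) = 3 - 56 = -53)
n(W, T) = -8 - T
V(E, L) = -8 - E
1/(V(F(-17), 238) - 61148) = 1/((-8 - 1*(-53)) - 61148) = 1/((-8 + 53) - 61148) = 1/(45 - 61148) = 1/(-61103) = -1/61103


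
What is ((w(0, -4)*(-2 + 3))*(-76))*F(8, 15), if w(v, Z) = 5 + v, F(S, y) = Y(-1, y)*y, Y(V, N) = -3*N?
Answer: 256500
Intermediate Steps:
F(S, y) = -3*y² (F(S, y) = (-3*y)*y = -3*y²)
((w(0, -4)*(-2 + 3))*(-76))*F(8, 15) = (((5 + 0)*(-2 + 3))*(-76))*(-3*15²) = ((5*1)*(-76))*(-3*225) = (5*(-76))*(-675) = -380*(-675) = 256500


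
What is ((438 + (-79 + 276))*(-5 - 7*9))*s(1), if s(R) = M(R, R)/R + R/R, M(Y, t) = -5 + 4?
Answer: 0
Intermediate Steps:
M(Y, t) = -1
s(R) = 1 - 1/R (s(R) = -1/R + R/R = -1/R + 1 = 1 - 1/R)
((438 + (-79 + 276))*(-5 - 7*9))*s(1) = ((438 + (-79 + 276))*(-5 - 7*9))*((-1 + 1)/1) = ((438 + 197)*(-5 - 63))*(1*0) = (635*(-68))*0 = -43180*0 = 0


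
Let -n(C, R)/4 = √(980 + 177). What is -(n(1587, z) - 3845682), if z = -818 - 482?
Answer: 3845682 + 4*√1157 ≈ 3.8458e+6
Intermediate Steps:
z = -1300
n(C, R) = -4*√1157 (n(C, R) = -4*√(980 + 177) = -4*√1157)
-(n(1587, z) - 3845682) = -(-4*√1157 - 3845682) = -(-3845682 - 4*√1157) = 3845682 + 4*√1157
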